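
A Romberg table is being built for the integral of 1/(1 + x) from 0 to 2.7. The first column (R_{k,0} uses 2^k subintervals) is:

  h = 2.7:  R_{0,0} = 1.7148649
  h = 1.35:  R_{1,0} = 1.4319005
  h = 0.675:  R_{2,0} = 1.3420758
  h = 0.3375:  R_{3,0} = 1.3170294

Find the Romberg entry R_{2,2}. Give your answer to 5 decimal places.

R_{1,1} = 1.4319005 + (1.4319005 − 1.7148649)/3 = 1.3375790
R_{2,1} = (4·1.3420758 − 1.4319005) / 3 = 1.3121342
R_{2,2} = (16·1.3121342 − 1.3375790) / 15 = 1.3104379

1.31044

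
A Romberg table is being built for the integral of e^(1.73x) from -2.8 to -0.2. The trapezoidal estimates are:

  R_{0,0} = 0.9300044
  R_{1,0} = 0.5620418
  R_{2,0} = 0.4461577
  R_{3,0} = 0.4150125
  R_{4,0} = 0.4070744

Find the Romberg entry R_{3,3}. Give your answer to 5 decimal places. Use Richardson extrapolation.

Richardson extrapolation on the trapezoidal column (denominator 4−1=3):
R_{1,1} = (4·0.5620418 − 0.9300044) / 3 = 0.4393876
R_{2,1} = (4·0.4461577 − 0.5620418) / 3 = 0.4075297
R_{3,1} = (4·0.4150125 − 0.4461577) / 3 = 0.4046308
R_{2,2} = (16·0.4075297 − 0.4393876) / 15 = 0.4054058
R_{3,2} = (16·0.4046308 − 0.4075297) / 15 = 0.4044375
R_{3,3} = 0.4044375 + (0.4044375 − 0.4054058)/63 = 0.4044221
(Column j=1 coincides with Simpson's rule on the same nodes.)

0.40442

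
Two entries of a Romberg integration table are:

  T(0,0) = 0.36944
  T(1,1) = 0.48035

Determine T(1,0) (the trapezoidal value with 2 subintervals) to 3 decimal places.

From T(1,1) = (4·T(1,0) − T(0,0))/3, solve for T(1,0):
4·T(1,0) = 3·0.48035 + 0.36944 = 1.81049
T(1,0) = 0.45262

0.453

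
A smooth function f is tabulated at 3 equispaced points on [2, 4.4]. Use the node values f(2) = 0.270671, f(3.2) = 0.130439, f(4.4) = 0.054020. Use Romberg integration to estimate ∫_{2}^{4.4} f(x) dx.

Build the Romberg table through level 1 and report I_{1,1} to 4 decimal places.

0.3386

I_{0,0} (trapezoid, 1 panel, h=2.4000): 0.389629
I_{1,0} (trapezoid, 2 panels, h=1.2000): 0.351341
I_{1,1} = 0.351341 + (0.351341 − 0.389629)/3 = 0.338578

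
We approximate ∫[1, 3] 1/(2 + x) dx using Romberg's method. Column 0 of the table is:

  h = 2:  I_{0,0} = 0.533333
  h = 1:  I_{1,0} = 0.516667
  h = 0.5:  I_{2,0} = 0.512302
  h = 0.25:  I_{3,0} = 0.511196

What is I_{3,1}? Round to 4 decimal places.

0.5108

Richardson extrapolation on the trapezoidal column (denominator 4−1=3):
I_{3,1} = (4·0.511196 − 0.512302) / 3 = 0.510827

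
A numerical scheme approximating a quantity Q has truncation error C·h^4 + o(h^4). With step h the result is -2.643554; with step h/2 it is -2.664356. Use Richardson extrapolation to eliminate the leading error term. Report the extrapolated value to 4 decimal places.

-2.6657

The leading error scales as h^4; refining by a factor of 2 reduces it by 2^4 = 16.
Extrapolated value = (16·A(h/2) − A(h)) / (16 − 1)
= (16·(-2.664356) − (-2.643554)) / 15
= -39.986142 / 15 = -2.665743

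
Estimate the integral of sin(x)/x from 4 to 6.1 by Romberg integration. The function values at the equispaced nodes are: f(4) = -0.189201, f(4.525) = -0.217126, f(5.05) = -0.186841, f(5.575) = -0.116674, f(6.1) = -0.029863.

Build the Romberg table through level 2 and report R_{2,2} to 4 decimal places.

R_{0,0} (trapezoid, 1 panel, h=2.1000): -0.230017
R_{1,0} (trapezoid, 2 panels, h=1.0500): -0.311192
R_{2,0} (trapezoid, 4 panels, h=0.5250): -0.330841
R_{1,1} = -0.311192 + (-0.311192 − (-0.230017))/3 = -0.338250
R_{2,1} = -0.330841 + (-0.330841 − (-0.311192))/3 = -0.337391
R_{2,2} = -0.337391 + (-0.337391 − (-0.338250))/15 = -0.337334

-0.3373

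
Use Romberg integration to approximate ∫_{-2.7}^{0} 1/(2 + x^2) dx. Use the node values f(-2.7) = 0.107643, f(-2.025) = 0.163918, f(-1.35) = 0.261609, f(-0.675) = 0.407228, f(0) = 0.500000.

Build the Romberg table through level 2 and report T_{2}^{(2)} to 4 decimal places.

T_{0}^{(0)} (trapezoid, 1 panel, h=2.7000): 0.820318
T_{1}^{(0)} (trapezoid, 2 panels, h=1.3500): 0.763331
T_{2}^{(0)} (trapezoid, 4 panels, h=0.6750): 0.767189
T_{1}^{(1)} = 0.763331 + (0.763331 − 0.820318)/3 = 0.744335
T_{2}^{(1)} = 0.767189 + (0.767189 − 0.763331)/3 = 0.768475
T_{2}^{(2)} = 0.768475 + (0.768475 − 0.744335)/15 = 0.770084

0.7701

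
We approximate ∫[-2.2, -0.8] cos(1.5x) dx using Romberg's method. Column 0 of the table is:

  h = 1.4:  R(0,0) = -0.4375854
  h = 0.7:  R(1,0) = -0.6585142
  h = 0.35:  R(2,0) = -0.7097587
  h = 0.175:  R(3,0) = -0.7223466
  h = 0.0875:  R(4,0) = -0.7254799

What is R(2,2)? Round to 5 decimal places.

Richardson extrapolation on the trapezoidal column (denominator 4−1=3):
R(1,1) = (4·(-0.6585142) − (-0.4375854)) / 3 = -0.7321571
R(2,1) = (4·(-0.7097587) − (-0.6585142)) / 3 = -0.7268402
R(2,2) = -0.7268402 + (-0.7268402 − (-0.7321571))/15 = -0.7264857

-0.72649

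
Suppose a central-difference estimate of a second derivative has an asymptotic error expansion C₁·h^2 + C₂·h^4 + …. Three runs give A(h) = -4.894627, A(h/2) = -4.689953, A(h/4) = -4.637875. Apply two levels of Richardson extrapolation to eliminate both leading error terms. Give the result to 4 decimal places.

-4.6204

First eliminate the h^2 term (factor 2^2 = 4):
  B₁ = (4·(-4.689953) − (-4.894627))/3 = -4.621728
  B₂ = (4·(-4.637875) − (-4.689953))/3 = -4.620516
Then eliminate the h^4 term (factor 2^4 = 16):
  (16·(-4.620516) − (-4.621728))/15 = -4.620435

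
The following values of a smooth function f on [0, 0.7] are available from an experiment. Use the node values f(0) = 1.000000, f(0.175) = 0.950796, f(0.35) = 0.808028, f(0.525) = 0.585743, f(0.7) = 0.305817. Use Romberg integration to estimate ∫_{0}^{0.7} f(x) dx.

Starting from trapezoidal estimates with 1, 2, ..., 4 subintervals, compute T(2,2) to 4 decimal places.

0.5289

T(0,0) (trapezoid, 1 panel, h=0.7000): 0.457036
T(1,0) (trapezoid, 2 panels, h=0.3500): 0.511328
T(2,0) (trapezoid, 4 panels, h=0.1750): 0.524558
T(1,1) = 0.511328 + (0.511328 − 0.457036)/3 = 0.529425
T(2,1) = 0.524558 + (0.524558 − 0.511328)/3 = 0.528968
T(2,2) = 0.528968 + (0.528968 − 0.529425)/15 = 0.528938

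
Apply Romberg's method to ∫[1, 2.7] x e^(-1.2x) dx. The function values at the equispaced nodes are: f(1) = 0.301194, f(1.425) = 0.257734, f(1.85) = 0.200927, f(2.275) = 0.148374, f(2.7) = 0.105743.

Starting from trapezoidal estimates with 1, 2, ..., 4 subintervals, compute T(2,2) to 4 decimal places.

0.3448

T(0,0) (trapezoid, 1 panel, h=1.7000): 0.345896
T(1,0) (trapezoid, 2 panels, h=0.8500): 0.343736
T(2,0) (trapezoid, 4 panels, h=0.4250): 0.344464
T(1,1) = 0.343736 + (0.343736 − 0.345896)/3 = 0.343016
T(2,1) = 0.344464 + (0.344464 − 0.343736)/3 = 0.344707
T(2,2) = 0.344707 + (0.344707 − 0.343016)/15 = 0.344820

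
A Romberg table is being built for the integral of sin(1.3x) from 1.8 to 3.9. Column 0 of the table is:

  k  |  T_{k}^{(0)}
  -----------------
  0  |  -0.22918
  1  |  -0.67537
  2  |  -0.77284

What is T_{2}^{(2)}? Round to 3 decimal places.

Richardson extrapolation on the trapezoidal column (denominator 4−1=3):
T_{1}^{(1)} = (4·(-0.67537) − (-0.22918)) / 3 = -0.82410
T_{2}^{(1)} = -0.77284 + (-0.77284 − (-0.67537))/3 = -0.80533
T_{2}^{(2)} = -0.80533 + (-0.80533 − (-0.82410))/15 = -0.80408

-0.804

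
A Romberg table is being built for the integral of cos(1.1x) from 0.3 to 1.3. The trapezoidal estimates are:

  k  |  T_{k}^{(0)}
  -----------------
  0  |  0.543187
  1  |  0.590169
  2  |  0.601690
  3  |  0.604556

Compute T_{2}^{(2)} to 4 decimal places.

T_{1}^{(1)} = (4·0.590169 − 0.543187) / 3 = 0.605830
T_{2}^{(1)} = (4·0.601690 − 0.590169) / 3 = 0.605530
T_{2}^{(2)} = 0.605530 + (0.605530 − 0.605830)/15 = 0.605510

0.6055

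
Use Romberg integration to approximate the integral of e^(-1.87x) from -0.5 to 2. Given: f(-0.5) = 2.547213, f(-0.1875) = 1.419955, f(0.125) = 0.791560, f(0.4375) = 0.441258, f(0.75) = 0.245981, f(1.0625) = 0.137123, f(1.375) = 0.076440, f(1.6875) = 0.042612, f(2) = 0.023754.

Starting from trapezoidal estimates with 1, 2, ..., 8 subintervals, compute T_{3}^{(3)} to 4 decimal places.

1.3495

T_{0}^{(0)} (trapezoid, 1 panel, h=2.5000): 3.213709
T_{1}^{(0)} (trapezoid, 2 panels, h=1.2500): 1.914331
T_{2}^{(0)} (trapezoid, 4 panels, h=0.6250): 1.499665
T_{3}^{(0)} (trapezoid, 8 panels, h=0.3125): 1.387629
T_{1}^{(1)} = 1.914331 + (1.914331 − 3.213709)/3 = 1.481205
T_{2}^{(1)} = 1.499665 + (1.499665 − 1.914331)/3 = 1.361443
T_{3}^{(1)} = 1.387629 + (1.387629 − 1.499665)/3 = 1.350284
T_{2}^{(2)} = 1.361443 + (1.361443 − 1.481205)/15 = 1.353459
T_{3}^{(2)} = 1.350284 + (1.350284 − 1.361443)/15 = 1.349540
T_{3}^{(3)} = 1.349540 + (1.349540 − 1.353459)/63 = 1.349478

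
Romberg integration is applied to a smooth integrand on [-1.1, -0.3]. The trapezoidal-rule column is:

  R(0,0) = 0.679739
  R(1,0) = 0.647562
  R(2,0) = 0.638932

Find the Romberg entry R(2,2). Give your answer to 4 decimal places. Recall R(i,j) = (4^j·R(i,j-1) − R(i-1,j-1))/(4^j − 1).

0.6360

R(1,1) = (4·0.647562 − 0.679739) / 3 = 0.636836
R(2,1) = 0.638932 + (0.638932 − 0.647562)/3 = 0.636055
R(2,2) = (16·0.636055 − 0.636836) / 15 = 0.636003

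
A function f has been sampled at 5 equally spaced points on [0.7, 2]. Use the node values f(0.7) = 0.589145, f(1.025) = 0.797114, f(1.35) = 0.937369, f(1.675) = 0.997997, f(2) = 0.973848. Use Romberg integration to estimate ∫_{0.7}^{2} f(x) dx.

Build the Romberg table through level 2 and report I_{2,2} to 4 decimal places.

I_{0,0} (trapezoid, 1 panel, h=1.3000): 1.015945
I_{1,0} (trapezoid, 2 panels, h=0.6500): 1.117263
I_{2,0} (trapezoid, 4 panels, h=0.3250): 1.142042
I_{1,1} = 1.117263 + (1.117263 − 1.015945)/3 = 1.151036
I_{2,1} = 1.142042 + (1.142042 − 1.117263)/3 = 1.150302
I_{2,2} = 1.150302 + (1.150302 − 1.151036)/15 = 1.150253

1.1503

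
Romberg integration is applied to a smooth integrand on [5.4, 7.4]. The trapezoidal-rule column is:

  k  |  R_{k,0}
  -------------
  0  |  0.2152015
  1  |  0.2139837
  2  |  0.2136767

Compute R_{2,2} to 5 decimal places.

0.21357

Richardson extrapolation on the trapezoidal column (denominator 4−1=3):
R_{1,1} = (4·0.2139837 − 0.2152015) / 3 = 0.2135778
R_{2,1} = 0.2136767 + (0.2136767 − 0.2139837)/3 = 0.2135744
R_{2,2} = 0.2135744 + (0.2135744 − 0.2135778)/15 = 0.2135742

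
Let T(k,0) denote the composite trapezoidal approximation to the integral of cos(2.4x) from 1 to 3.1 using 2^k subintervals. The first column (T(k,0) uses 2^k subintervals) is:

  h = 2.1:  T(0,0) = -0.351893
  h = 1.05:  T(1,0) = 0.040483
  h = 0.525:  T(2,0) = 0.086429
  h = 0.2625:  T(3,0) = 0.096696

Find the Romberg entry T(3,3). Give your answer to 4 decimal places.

Richardson extrapolation on the trapezoidal column (denominator 4−1=3):
T(1,1) = 0.040483 + (0.040483 − (-0.351893))/3 = 0.171275
T(2,1) = 0.086429 + (0.086429 − 0.040483)/3 = 0.101744
T(3,1) = 0.096696 + (0.096696 − 0.086429)/3 = 0.100118
T(2,2) = 0.101744 + (0.101744 − 0.171275)/15 = 0.097109
T(3,2) = 0.100118 + (0.100118 − 0.101744)/15 = 0.100010
T(3,3) = (64·0.100010 − 0.097109) / 63 = 0.100056
(Column j=1 coincides with Simpson's rule on the same nodes.)

0.1001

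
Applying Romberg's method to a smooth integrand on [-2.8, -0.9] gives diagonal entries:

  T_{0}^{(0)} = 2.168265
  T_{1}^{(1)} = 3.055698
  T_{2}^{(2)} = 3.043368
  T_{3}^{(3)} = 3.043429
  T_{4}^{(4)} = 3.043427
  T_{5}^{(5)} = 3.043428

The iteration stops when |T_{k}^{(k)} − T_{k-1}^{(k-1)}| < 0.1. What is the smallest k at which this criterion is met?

k = 2

|T_{1}^{(1)} − T_{0}^{(0)}| = 0.887433 ≥ 0.1
|T_{2}^{(2)} − T_{1}^{(1)}| = 0.012330 < 0.1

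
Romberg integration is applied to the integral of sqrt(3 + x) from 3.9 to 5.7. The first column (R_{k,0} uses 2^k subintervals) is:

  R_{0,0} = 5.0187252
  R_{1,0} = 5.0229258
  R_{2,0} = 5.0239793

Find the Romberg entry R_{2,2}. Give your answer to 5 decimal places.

R_{1,1} = 5.0229258 + (5.0229258 − 5.0187252)/3 = 5.0243260
R_{2,1} = 5.0239793 + (5.0239793 − 5.0229258)/3 = 5.0243305
R_{2,2} = 5.0243305 + (5.0243305 − 5.0243260)/15 = 5.0243308
(Column j=1 coincides with Simpson's rule on the same nodes.)

5.02433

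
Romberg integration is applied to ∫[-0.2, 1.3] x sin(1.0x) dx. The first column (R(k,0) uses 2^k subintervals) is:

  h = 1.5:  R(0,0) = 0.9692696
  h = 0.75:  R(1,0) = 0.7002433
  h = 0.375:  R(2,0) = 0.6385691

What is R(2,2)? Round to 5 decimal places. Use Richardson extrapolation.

0.61851

Richardson extrapolation on the trapezoidal column (denominator 4−1=3):
R(1,1) = (4·0.7002433 − 0.9692696) / 3 = 0.6105679
R(2,1) = 0.6385691 + (0.6385691 − 0.7002433)/3 = 0.6180110
R(2,2) = (16·0.6180110 − 0.6105679) / 15 = 0.6185072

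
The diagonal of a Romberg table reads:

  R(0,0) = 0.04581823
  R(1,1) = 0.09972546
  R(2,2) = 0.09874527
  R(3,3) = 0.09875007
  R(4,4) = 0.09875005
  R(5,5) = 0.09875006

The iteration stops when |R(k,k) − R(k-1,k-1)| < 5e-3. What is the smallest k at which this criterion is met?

|R(1,1) − R(0,0)| = 0.05390723 ≥ 5e-3
|R(2,2) − R(1,1)| = 0.00098019 < 5e-3

k = 2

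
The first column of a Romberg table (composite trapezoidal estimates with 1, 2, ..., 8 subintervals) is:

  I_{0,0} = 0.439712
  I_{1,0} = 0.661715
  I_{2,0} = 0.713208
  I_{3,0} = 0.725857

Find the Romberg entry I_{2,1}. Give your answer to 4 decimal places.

I_{2,1} = (4·0.713208 − 0.661715) / 3 = 0.730372
(Column j=1 coincides with Simpson's rule on the same nodes.)

0.7304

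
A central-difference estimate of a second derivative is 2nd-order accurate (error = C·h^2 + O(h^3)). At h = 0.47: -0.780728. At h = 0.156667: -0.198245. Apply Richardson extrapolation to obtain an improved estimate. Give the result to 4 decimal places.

The leading error scales as h^2; refining by a factor of 3 reduces it by 3^2 = 9.
Extrapolated value = (9·A(h/3) − A(h)) / (9 − 1)
= (9·(-0.198245) − (-0.780728)) / 8
= -1.003477 / 8 = -0.125435

-0.1254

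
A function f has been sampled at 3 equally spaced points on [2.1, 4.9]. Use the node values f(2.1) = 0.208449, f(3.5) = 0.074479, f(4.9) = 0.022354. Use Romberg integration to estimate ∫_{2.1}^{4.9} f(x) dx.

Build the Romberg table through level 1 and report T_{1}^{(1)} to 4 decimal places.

0.2467

T_{0}^{(0)} (trapezoid, 1 panel, h=2.8000): 0.323124
T_{1}^{(0)} (trapezoid, 2 panels, h=1.4000): 0.265833
T_{1}^{(1)} = 0.265833 + (0.265833 − 0.323124)/3 = 0.246736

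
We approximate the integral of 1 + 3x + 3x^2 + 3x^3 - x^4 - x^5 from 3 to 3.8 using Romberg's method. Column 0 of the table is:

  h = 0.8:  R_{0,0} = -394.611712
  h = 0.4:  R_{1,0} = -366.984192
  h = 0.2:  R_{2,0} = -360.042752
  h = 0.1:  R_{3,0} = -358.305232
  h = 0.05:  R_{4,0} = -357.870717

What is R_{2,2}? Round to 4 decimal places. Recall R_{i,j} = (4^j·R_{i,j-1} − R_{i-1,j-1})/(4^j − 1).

-357.7259

Richardson extrapolation on the trapezoidal column (denominator 4−1=3):
R_{1,1} = -366.984192 + (-366.984192 − (-394.611712))/3 = -357.775019
R_{2,1} = -360.042752 + (-360.042752 − (-366.984192))/3 = -357.728939
R_{2,2} = (16·(-357.728939) − (-357.775019)) / 15 = -357.725867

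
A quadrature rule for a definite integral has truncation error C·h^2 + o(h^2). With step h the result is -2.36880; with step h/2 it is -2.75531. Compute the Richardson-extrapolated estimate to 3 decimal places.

-2.884

The leading error scales as h^2; refining by a factor of 2 reduces it by 2^2 = 4.
Extrapolated value = (4·A(h/2) − A(h)) / (4 − 1)
= (4·(-2.75531) − (-2.36880)) / 3
= -8.65244 / 3 = -2.88415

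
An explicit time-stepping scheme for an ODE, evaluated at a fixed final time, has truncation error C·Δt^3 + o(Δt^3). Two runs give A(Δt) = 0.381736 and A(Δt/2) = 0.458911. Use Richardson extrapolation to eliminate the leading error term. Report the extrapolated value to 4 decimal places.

The leading error scales as Δt^3; refining by a factor of 2 reduces it by 2^3 = 8.
Extrapolated value = (8·A(Δt/2) − A(Δt)) / (8 − 1)
= (8·0.458911 − 0.381736) / 7
= 3.289552 / 7 = 0.469936

0.4699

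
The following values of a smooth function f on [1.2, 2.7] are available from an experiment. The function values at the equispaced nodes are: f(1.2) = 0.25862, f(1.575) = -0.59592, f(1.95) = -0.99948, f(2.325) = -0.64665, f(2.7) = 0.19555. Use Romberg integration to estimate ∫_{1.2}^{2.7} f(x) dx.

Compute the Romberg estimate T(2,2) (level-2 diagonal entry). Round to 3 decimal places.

-0.810

T(0,0) (trapezoid, 1 panel, h=1.5000): 0.34063
T(1,0) (trapezoid, 2 panels, h=0.7500): -0.57930
T(2,0) (trapezoid, 4 panels, h=0.3750): -0.75561
T(1,1) = -0.57930 + (-0.57930 − 0.34063)/3 = -0.88594
T(2,1) = -0.75561 + (-0.75561 − (-0.57930))/3 = -0.81438
T(2,2) = -0.81438 + (-0.81438 − (-0.88594))/15 = -0.80961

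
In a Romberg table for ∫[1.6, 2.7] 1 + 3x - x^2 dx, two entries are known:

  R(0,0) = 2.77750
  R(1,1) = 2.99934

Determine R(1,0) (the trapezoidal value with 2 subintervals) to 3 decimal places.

2.944

From R(1,1) = (4·R(1,0) − R(0,0))/3, solve for R(1,0):
4·R(1,0) = 3·2.99934 + 2.77750 = 11.77552
R(1,0) = 2.94388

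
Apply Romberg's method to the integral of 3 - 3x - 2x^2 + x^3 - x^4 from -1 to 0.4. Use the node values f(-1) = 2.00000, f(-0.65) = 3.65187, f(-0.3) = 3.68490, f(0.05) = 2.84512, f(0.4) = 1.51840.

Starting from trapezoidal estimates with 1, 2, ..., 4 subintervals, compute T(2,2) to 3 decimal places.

4.305

T(0,0) (trapezoid, 1 panel, h=1.4000): 2.46288
T(1,0) (trapezoid, 2 panels, h=0.7000): 3.81087
T(2,0) (trapezoid, 4 panels, h=0.3500): 4.17938
T(1,1) = 3.81087 + (3.81087 − 2.46288)/3 = 4.26020
T(2,1) = 4.17938 + (4.17938 − 3.81087)/3 = 4.30222
T(2,2) = 4.30222 + (4.30222 − 4.26020)/15 = 4.30502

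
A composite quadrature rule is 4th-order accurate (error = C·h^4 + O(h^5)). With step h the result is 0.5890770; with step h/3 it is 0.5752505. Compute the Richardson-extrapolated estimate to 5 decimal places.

0.57508

Extrapolated value = (81·A(h/3) − A(h)) / (81 − 1)
= (81·0.5752505 − 0.5890770) / 80
= 46.0062135 / 80 = 0.5750777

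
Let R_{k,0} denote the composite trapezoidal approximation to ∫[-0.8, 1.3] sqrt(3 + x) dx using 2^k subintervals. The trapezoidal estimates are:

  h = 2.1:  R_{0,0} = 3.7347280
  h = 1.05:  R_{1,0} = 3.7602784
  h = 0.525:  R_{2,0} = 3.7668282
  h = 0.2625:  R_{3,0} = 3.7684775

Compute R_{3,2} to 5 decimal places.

3.76903

R_{2,1} = 3.7668282 + (3.7668282 − 3.7602784)/3 = 3.7690115
R_{3,1} = (4·3.7684775 − 3.7668282) / 3 = 3.7690273
R_{3,2} = 3.7690273 + (3.7690273 − 3.7690115)/15 = 3.7690284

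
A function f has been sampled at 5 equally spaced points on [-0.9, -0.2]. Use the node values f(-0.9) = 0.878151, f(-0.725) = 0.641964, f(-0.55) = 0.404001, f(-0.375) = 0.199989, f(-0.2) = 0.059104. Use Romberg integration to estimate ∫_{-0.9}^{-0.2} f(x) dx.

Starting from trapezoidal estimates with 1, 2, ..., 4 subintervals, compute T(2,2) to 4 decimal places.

T(0,0) (trapezoid, 1 panel, h=0.7000): 0.328039
T(1,0) (trapezoid, 2 panels, h=0.3500): 0.305420
T(2,0) (trapezoid, 4 panels, h=0.1750): 0.300052
T(1,1) = 0.305420 + (0.305420 − 0.328039)/3 = 0.297880
T(2,1) = 0.300052 + (0.300052 − 0.305420)/3 = 0.298263
T(2,2) = 0.298263 + (0.298263 − 0.297880)/15 = 0.298289

0.2983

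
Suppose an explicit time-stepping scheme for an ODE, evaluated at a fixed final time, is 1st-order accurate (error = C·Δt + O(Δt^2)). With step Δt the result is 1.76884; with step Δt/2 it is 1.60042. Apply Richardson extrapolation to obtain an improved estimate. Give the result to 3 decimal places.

Extrapolated value = (2·A(Δt/2) − A(Δt)) / (2 − 1)
= (2·1.60042 − 1.76884) / 1
= 1.43200 / 1 = 1.43200

1.432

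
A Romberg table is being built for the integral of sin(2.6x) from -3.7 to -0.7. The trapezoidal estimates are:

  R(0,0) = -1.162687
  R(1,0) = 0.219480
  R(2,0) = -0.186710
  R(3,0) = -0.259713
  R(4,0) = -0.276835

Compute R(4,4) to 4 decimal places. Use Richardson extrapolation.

-0.2825

Richardson extrapolation on the trapezoidal column (denominator 4−1=3):
R(1,1) = 0.219480 + (0.219480 − (-1.162687))/3 = 0.680202
R(2,1) = (4·(-0.186710) − 0.219480) / 3 = -0.322107
R(3,1) = -0.259713 + (-0.259713 − (-0.186710))/3 = -0.284047
R(4,1) = -0.276835 + (-0.276835 − (-0.259713))/3 = -0.282542
R(2,2) = -0.322107 + (-0.322107 − 0.680202)/15 = -0.388928
R(3,2) = (16·(-0.284047) − (-0.322107)) / 15 = -0.281510
R(4,2) = -0.282542 + (-0.282542 − (-0.284047))/15 = -0.282442
R(3,3) = -0.281510 + (-0.281510 − (-0.388928))/63 = -0.279805
R(4,3) = -0.282442 + (-0.282442 − (-0.281510))/63 = -0.282457
R(4,4) = -0.282457 + (-0.282457 − (-0.279805))/255 = -0.282467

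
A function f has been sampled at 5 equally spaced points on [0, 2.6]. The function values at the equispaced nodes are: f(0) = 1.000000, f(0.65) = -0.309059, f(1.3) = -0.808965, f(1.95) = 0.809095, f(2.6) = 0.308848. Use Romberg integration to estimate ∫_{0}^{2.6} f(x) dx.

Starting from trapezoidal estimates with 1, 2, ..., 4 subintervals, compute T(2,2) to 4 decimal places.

T(0,0) (trapezoid, 1 panel, h=2.6000): 1.701502
T(1,0) (trapezoid, 2 panels, h=1.3000): -0.200903
T(2,0) (trapezoid, 4 panels, h=0.6500): 0.224572
T(1,1) = -0.200903 + (-0.200903 − 1.701502)/3 = -0.835038
T(2,1) = 0.224572 + (0.224572 − (-0.200903))/3 = 0.366397
T(2,2) = 0.366397 + (0.366397 − (-0.835038))/15 = 0.446493

0.4465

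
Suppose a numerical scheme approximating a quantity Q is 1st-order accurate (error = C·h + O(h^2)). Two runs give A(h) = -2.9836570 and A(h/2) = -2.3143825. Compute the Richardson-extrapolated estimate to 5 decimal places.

Extrapolated value = (2·A(h/2) − A(h)) / (2 − 1)
= (2·(-2.3143825) − (-2.9836570)) / 1
= -1.6451080 / 1 = -1.6451080

-1.64511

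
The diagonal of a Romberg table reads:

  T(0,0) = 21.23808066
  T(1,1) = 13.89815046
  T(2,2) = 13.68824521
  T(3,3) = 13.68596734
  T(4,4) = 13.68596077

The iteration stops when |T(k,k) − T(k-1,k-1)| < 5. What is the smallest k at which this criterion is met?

|T(1,1) − T(0,0)| = 7.33993020 ≥ 5
|T(2,2) − T(1,1)| = 0.20990525 < 5

k = 2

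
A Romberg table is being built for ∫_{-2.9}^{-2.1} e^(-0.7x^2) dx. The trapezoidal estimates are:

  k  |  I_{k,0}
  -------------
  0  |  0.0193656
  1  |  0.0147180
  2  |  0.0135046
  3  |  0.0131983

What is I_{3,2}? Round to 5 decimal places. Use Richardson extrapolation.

I_{2,1} = 0.0135046 + (0.0135046 − 0.0147180)/3 = 0.0131001
I_{3,1} = 0.0131983 + (0.0131983 − 0.0135046)/3 = 0.0130962
I_{3,2} = (16·0.0130962 − 0.0131001) / 15 = 0.0130959

0.01310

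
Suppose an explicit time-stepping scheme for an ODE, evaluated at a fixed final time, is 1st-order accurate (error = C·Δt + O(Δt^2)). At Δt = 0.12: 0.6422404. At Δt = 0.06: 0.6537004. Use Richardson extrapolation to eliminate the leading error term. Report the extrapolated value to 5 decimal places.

0.66516

Extrapolated value = (2·A(Δt/2) − A(Δt)) / (2 − 1)
= (2·0.6537004 − 0.6422404) / 1
= 0.6651604 / 1 = 0.6651604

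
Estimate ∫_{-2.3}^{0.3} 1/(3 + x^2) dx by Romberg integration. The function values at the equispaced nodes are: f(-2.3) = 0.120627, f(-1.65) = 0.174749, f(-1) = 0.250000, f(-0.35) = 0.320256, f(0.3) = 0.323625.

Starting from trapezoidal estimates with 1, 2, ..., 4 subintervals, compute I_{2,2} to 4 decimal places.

0.6341

I_{0,0} (trapezoid, 1 panel, h=2.6000): 0.577528
I_{1,0} (trapezoid, 2 panels, h=1.3000): 0.613764
I_{2,0} (trapezoid, 4 panels, h=0.6500): 0.628635
I_{1,1} = 0.613764 + (0.613764 − 0.577528)/3 = 0.625843
I_{2,1} = 0.628635 + (0.628635 − 0.613764)/3 = 0.633592
I_{2,2} = 0.633592 + (0.633592 − 0.625843)/15 = 0.634109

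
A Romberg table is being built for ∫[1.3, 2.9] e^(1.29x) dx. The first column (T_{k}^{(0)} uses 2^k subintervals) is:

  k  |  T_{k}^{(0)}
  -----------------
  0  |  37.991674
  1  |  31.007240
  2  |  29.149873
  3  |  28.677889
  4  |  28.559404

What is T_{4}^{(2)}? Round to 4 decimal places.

Richardson extrapolation on the trapezoidal column (denominator 4−1=3):
T_{3}^{(1)} = 28.677889 + (28.677889 − 29.149873)/3 = 28.520561
T_{4}^{(1)} = (4·28.559404 − 28.677889) / 3 = 28.519909
T_{4}^{(2)} = 28.519909 + (28.519909 − 28.520561)/15 = 28.519866

28.5199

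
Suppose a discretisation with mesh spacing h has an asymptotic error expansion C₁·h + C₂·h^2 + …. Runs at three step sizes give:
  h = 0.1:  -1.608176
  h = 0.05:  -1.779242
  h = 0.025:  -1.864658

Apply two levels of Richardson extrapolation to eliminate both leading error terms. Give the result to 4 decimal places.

First eliminate the h term (factor 2^1 = 2):
  B₁ = (2·(-1.779242) − (-1.608176))/1 = -1.950308
  B₂ = (2·(-1.864658) − (-1.779242))/1 = -1.950074
Then eliminate the h^2 term (factor 2^2 = 4):
  (4·(-1.950074) − (-1.950308))/3 = -1.949996

-1.9500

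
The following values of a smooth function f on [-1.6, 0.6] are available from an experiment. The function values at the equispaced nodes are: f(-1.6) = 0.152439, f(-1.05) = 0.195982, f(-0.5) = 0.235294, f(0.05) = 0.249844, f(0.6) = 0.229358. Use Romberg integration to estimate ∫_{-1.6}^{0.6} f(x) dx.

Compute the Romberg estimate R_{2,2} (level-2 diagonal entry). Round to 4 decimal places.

0.4831

R_{0,0} (trapezoid, 1 panel, h=2.2000): 0.419977
R_{1,0} (trapezoid, 2 panels, h=1.1000): 0.468812
R_{2,0} (trapezoid, 4 panels, h=0.5500): 0.479610
R_{1,1} = 0.468812 + (0.468812 − 0.419977)/3 = 0.485090
R_{2,1} = 0.479610 + (0.479610 − 0.468812)/3 = 0.483209
R_{2,2} = 0.483209 + (0.483209 − 0.485090)/15 = 0.483084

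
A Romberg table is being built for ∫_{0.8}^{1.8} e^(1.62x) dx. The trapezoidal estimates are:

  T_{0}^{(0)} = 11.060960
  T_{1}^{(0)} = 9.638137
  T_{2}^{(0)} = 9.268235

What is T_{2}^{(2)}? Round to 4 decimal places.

Richardson extrapolation on the trapezoidal column (denominator 4−1=3):
T_{1}^{(1)} = (4·9.638137 − 11.060960) / 3 = 9.163863
T_{2}^{(1)} = (4·9.268235 − 9.638137) / 3 = 9.144934
T_{2}^{(2)} = 9.144934 + (9.144934 − 9.163863)/15 = 9.143672

9.1437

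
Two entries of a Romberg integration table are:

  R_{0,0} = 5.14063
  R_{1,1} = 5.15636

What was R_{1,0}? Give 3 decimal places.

From R_{1,1} = (4·R_{1,0} − R_{0,0})/3, solve for R_{1,0}:
4·R_{1,0} = 3·5.15636 + 5.14063 = 20.60971
R_{1,0} = 5.15243

5.152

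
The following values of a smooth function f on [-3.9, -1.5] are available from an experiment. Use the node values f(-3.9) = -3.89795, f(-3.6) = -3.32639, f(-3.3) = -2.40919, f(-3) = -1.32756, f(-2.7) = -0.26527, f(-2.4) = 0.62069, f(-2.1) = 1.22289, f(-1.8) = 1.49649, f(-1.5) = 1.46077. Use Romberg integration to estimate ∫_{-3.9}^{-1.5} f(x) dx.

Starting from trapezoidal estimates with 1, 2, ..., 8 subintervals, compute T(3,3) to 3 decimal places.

-1.549

T(0,0) (trapezoid, 1 panel, h=2.4000): -2.92462
T(1,0) (trapezoid, 2 panels, h=1.2000): -1.78063
T(2,0) (trapezoid, 4 panels, h=0.6000): -1.60210
T(3,0) (trapezoid, 8 panels, h=0.3000): -1.56208
T(1,1) = -1.78063 + (-1.78063 − (-2.92462))/3 = -1.39930
T(2,1) = -1.60210 + (-1.60210 − (-1.78063))/3 = -1.54259
T(3,1) = -1.56208 + (-1.56208 − (-1.60210))/3 = -1.54874
T(2,2) = -1.54259 + (-1.54259 − (-1.39930))/15 = -1.55214
T(3,2) = -1.54874 + (-1.54874 − (-1.54259))/15 = -1.54915
T(3,3) = -1.54915 + (-1.54915 − (-1.55214))/63 = -1.54910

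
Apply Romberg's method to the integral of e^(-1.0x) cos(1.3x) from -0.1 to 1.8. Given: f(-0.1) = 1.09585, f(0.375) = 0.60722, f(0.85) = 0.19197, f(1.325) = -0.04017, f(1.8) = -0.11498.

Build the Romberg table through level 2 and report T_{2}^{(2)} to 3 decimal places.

0.577

T_{0}^{(0)} (trapezoid, 1 panel, h=1.9000): 0.93183
T_{1}^{(0)} (trapezoid, 2 panels, h=0.9500): 0.64828
T_{2}^{(0)} (trapezoid, 4 panels, h=0.4750): 0.59349
T_{1}^{(1)} = 0.64828 + (0.64828 − 0.93183)/3 = 0.55376
T_{2}^{(1)} = 0.59349 + (0.59349 − 0.64828)/3 = 0.57523
T_{2}^{(2)} = 0.57523 + (0.57523 − 0.55376)/15 = 0.57666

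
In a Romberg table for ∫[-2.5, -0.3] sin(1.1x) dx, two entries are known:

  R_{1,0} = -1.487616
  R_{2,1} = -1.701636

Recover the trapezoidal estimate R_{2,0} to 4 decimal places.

-1.6481

From R_{2,1} = (4·R_{2,0} − R_{1,0})/3, solve for R_{2,0}:
4·R_{2,0} = 3·(-1.701636) + (-1.487616) = -6.592524
R_{2,0} = -1.648131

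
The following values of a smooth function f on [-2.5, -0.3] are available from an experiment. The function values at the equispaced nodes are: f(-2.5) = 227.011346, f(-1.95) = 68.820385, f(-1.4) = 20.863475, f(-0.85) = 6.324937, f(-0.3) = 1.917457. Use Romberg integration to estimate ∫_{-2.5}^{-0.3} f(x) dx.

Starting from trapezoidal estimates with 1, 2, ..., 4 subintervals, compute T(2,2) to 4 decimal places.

T(0,0) (trapezoid, 1 panel, h=2.2000): 251.821683
T(1,0) (trapezoid, 2 panels, h=1.1000): 148.860664
T(2,0) (trapezoid, 4 panels, h=0.5500): 115.760259
T(1,1) = 148.860664 + (148.860664 − 251.821683)/3 = 114.540324
T(2,1) = 115.760259 + (115.760259 − 148.860664)/3 = 104.726791
T(2,2) = 104.726791 + (104.726791 − 114.540324)/15 = 104.072555

104.0726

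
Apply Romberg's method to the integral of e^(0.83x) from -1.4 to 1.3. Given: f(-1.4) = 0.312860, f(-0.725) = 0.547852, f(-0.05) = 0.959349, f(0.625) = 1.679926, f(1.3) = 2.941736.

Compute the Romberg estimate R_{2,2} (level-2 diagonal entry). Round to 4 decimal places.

3.1675

R_{0,0} (trapezoid, 1 panel, h=2.7000): 4.393705
R_{1,0} (trapezoid, 2 panels, h=1.3500): 3.491973
R_{2,0} (trapezoid, 4 panels, h=0.6750): 3.249737
R_{1,1} = 3.491973 + (3.491973 − 4.393705)/3 = 3.191396
R_{2,1} = 3.249737 + (3.249737 − 3.491973)/3 = 3.168992
R_{2,2} = 3.168992 + (3.168992 − 3.191396)/15 = 3.167498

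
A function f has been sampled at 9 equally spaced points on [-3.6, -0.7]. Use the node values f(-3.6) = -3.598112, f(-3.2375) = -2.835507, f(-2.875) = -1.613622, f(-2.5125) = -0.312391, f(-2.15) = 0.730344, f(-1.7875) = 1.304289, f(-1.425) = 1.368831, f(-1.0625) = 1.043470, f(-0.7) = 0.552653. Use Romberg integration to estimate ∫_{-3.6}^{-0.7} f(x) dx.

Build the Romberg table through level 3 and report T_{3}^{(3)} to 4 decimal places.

-0.6383

T_{0}^{(0)} (trapezoid, 1 panel, h=2.9000): -4.415916
T_{1}^{(0)} (trapezoid, 2 panels, h=1.4500): -1.148959
T_{2}^{(0)} (trapezoid, 4 panels, h=0.7250): -0.751953
T_{3}^{(0)} (trapezoid, 8 panels, h=0.3625): -0.666027
T_{1}^{(1)} = -1.148959 + (-1.148959 − (-4.415916))/3 = -0.059973
T_{2}^{(1)} = -0.751953 + (-0.751953 − (-1.148959))/3 = -0.619618
T_{3}^{(1)} = -0.666027 + (-0.666027 − (-0.751953))/3 = -0.637385
T_{2}^{(2)} = -0.619618 + (-0.619618 − (-0.059973))/15 = -0.656928
T_{3}^{(2)} = -0.637385 + (-0.637385 − (-0.619618))/15 = -0.638569
T_{3}^{(3)} = -0.638569 + (-0.638569 − (-0.656928))/63 = -0.638278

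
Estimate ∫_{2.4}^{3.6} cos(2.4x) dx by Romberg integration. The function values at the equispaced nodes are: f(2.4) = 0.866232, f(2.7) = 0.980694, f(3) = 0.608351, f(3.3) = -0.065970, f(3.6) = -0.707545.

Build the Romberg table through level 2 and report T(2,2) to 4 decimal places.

T(0,0) (trapezoid, 1 panel, h=1.2000): 0.095212
T(1,0) (trapezoid, 2 panels, h=0.6000): 0.412617
T(2,0) (trapezoid, 4 panels, h=0.3000): 0.480726
T(1,1) = 0.412617 + (0.412617 − 0.095212)/3 = 0.518419
T(2,1) = 0.480726 + (0.480726 − 0.412617)/3 = 0.503429
T(2,2) = 0.503429 + (0.503429 − 0.518419)/15 = 0.502430

0.5024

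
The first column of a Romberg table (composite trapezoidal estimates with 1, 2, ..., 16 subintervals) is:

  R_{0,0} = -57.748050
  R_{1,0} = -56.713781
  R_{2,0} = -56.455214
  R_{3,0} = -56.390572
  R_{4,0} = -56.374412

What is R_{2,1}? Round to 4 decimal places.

-56.3690

Richardson extrapolation on the trapezoidal column (denominator 4−1=3):
R_{2,1} = -56.455214 + (-56.455214 − (-56.713781))/3 = -56.369025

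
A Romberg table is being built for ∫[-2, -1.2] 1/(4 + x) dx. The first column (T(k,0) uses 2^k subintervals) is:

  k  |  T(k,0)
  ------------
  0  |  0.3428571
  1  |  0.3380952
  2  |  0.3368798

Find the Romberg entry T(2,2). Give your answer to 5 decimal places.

Richardson extrapolation on the trapezoidal column (denominator 4−1=3):
T(1,1) = (4·0.3380952 − 0.3428571) / 3 = 0.3365079
T(2,1) = (4·0.3368798 − 0.3380952) / 3 = 0.3364747
T(2,2) = (16·0.3364747 − 0.3365079) / 15 = 0.3364725

0.33647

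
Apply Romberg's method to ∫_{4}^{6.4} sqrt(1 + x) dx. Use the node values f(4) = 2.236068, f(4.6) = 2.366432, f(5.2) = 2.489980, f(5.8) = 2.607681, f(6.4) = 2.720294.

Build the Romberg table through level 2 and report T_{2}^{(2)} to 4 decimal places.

T_{0}^{(0)} (trapezoid, 1 panel, h=2.4000): 5.947634
T_{1}^{(0)} (trapezoid, 2 panels, h=1.2000): 5.961793
T_{2}^{(0)} (trapezoid, 4 panels, h=0.6000): 5.965364
T_{1}^{(1)} = 5.961793 + (5.961793 − 5.947634)/3 = 5.966513
T_{2}^{(1)} = 5.965364 + (5.965364 − 5.961793)/3 = 5.966554
T_{2}^{(2)} = 5.966554 + (5.966554 − 5.966513)/15 = 5.966557

5.9666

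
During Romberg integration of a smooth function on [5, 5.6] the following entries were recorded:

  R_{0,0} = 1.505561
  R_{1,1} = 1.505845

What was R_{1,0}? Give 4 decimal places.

From R_{1,1} = (4·R_{1,0} − R_{0,0})/3, solve for R_{1,0}:
4·R_{1,0} = 3·1.505845 + 1.505561 = 6.023096
R_{1,0} = 1.505774

1.5058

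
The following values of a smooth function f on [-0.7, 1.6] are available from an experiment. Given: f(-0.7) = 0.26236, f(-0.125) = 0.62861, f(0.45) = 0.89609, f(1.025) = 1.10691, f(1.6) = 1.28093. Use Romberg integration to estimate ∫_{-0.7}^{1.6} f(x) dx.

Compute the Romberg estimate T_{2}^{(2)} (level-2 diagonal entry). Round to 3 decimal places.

1.970

T_{0}^{(0)} (trapezoid, 1 panel, h=2.3000): 1.77478
T_{1}^{(0)} (trapezoid, 2 panels, h=1.1500): 1.91790
T_{2}^{(0)} (trapezoid, 4 panels, h=0.5750): 1.95687
T_{1}^{(1)} = 1.91790 + (1.91790 − 1.77478)/3 = 1.96561
T_{2}^{(1)} = 1.95687 + (1.95687 − 1.91790)/3 = 1.96986
T_{2}^{(2)} = 1.96986 + (1.96986 − 1.96561)/15 = 1.97014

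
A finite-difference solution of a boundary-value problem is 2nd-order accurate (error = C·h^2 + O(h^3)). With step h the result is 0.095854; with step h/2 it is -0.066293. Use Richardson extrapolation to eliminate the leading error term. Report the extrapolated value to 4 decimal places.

Extrapolated value = (4·A(h/2) − A(h)) / (4 − 1)
= (4·(-0.066293) − 0.095854) / 3
= -0.361026 / 3 = -0.120342

-0.1203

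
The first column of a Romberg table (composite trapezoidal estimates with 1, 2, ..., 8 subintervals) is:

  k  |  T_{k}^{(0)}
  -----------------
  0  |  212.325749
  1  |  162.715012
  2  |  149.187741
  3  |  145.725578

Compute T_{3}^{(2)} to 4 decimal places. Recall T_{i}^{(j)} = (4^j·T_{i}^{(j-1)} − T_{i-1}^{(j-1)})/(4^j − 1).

144.5644

Richardson extrapolation on the trapezoidal column (denominator 4−1=3):
T_{2}^{(1)} = (4·149.187741 − 162.715012) / 3 = 144.678651
T_{3}^{(1)} = (4·145.725578 − 149.187741) / 3 = 144.571524
T_{3}^{(2)} = (16·144.571524 − 144.678651) / 15 = 144.564382
(Column j=1 coincides with Simpson's rule on the same nodes.)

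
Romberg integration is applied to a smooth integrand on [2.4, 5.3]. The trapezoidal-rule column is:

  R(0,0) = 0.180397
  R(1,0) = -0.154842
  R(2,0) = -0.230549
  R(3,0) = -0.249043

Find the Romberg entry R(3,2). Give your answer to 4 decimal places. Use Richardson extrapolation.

-0.2552

Richardson extrapolation on the trapezoidal column (denominator 4−1=3):
R(2,1) = -0.230549 + (-0.230549 − (-0.154842))/3 = -0.255785
R(3,1) = -0.249043 + (-0.249043 − (-0.230549))/3 = -0.255208
R(3,2) = (16·(-0.255208) − (-0.255785)) / 15 = -0.255170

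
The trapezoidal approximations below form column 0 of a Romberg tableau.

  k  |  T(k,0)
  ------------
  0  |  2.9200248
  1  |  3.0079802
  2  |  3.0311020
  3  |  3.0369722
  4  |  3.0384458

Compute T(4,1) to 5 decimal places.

T(4,1) = (4·3.0384458 − 3.0369722) / 3 = 3.0389370

3.03894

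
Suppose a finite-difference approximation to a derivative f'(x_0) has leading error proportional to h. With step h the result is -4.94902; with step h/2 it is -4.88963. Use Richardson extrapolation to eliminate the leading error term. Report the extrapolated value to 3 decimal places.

-4.830

The leading error scales as h; refining by a factor of 2 reduces it by 2^1 = 2.
Extrapolated value = (2·A(h/2) − A(h)) / (2 − 1)
= (2·(-4.88963) − (-4.94902)) / 1
= -4.83024 / 1 = -4.83024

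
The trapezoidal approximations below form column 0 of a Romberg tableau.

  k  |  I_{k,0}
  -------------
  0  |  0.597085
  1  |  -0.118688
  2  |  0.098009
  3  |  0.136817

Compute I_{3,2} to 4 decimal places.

I_{2,1} = (4·0.098009 − (-0.118688)) / 3 = 0.170241
I_{3,1} = 0.136817 + (0.136817 − 0.098009)/3 = 0.149753
I_{3,2} = (16·0.149753 − 0.170241) / 15 = 0.148387

0.1484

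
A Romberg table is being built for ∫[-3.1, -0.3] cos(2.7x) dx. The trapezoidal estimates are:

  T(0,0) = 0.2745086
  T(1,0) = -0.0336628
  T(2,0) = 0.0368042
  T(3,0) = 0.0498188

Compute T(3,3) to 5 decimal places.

T(1,1) = -0.0336628 + (-0.0336628 − 0.2745086)/3 = -0.1363866
T(2,1) = (4·0.0368042 − (-0.0336628)) / 3 = 0.0602932
T(3,1) = 0.0498188 + (0.0498188 − 0.0368042)/3 = 0.0541570
T(2,2) = 0.0602932 + (0.0602932 − (-0.1363866))/15 = 0.0734052
T(3,2) = (16·0.0541570 − 0.0602932) / 15 = 0.0537479
T(3,3) = (64·0.0537479 − 0.0734052) / 63 = 0.0534359
(Column j=1 coincides with Simpson's rule on the same nodes.)

0.05344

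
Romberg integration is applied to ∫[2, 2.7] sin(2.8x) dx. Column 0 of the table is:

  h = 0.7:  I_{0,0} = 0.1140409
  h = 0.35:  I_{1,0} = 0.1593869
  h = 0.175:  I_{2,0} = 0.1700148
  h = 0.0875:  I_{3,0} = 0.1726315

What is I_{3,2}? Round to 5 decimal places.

Richardson extrapolation on the trapezoidal column (denominator 4−1=3):
I_{2,1} = (4·0.1700148 − 0.1593869) / 3 = 0.1735574
I_{3,1} = 0.1726315 + (0.1726315 − 0.1700148)/3 = 0.1735037
I_{3,2} = 0.1735037 + (0.1735037 − 0.1735574)/15 = 0.1735001

0.17350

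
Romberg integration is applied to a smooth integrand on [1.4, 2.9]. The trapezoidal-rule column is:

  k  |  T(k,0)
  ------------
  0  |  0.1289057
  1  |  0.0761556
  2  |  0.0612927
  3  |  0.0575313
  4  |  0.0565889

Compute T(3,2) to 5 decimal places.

T(2,1) = (4·0.0612927 − 0.0761556) / 3 = 0.0563384
T(3,1) = 0.0575313 + (0.0575313 − 0.0612927)/3 = 0.0562775
T(3,2) = 0.0562775 + (0.0562775 − 0.0563384)/15 = 0.0562734

0.05627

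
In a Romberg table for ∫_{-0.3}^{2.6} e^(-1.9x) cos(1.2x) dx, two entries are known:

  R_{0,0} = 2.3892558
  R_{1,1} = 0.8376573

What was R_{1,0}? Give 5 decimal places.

1.22556

From R_{1,1} = (4·R_{1,0} − R_{0,0})/3, solve for R_{1,0}:
4·R_{1,0} = 3·0.8376573 + 2.3892558 = 4.9022277
R_{1,0} = 1.2255569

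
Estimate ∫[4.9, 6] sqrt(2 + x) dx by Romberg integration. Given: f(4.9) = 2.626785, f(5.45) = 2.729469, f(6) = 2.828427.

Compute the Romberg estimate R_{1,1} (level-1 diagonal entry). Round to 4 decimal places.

R_{0,0} (trapezoid, 1 panel, h=1.1000): 3.000367
R_{1,0} (trapezoid, 2 panels, h=0.5500): 3.001391
R_{1,1} = 3.001391 + (3.001391 − 3.000367)/3 = 3.001732

3.0017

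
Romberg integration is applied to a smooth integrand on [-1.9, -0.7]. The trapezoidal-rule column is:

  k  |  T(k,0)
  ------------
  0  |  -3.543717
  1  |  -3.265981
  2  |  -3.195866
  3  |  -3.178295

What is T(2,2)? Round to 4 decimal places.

Richardson extrapolation on the trapezoidal column (denominator 4−1=3):
T(1,1) = -3.265981 + (-3.265981 − (-3.543717))/3 = -3.173402
T(2,1) = (4·(-3.195866) − (-3.265981)) / 3 = -3.172494
T(2,2) = -3.172494 + (-3.172494 − (-3.173402))/15 = -3.172433

-3.1724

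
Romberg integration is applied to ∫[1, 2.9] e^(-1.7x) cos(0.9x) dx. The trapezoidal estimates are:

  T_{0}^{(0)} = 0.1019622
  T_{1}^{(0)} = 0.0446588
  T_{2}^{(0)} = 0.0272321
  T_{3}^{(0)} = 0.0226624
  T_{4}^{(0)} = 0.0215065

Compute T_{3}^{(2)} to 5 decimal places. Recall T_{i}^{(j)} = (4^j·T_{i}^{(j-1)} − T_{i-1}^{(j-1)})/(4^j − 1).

0.02112

Richardson extrapolation on the trapezoidal column (denominator 4−1=3):
T_{2}^{(1)} = 0.0272321 + (0.0272321 − 0.0446588)/3 = 0.0214232
T_{3}^{(1)} = (4·0.0226624 − 0.0272321) / 3 = 0.0211392
T_{3}^{(2)} = 0.0211392 + (0.0211392 − 0.0214232)/15 = 0.0211203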